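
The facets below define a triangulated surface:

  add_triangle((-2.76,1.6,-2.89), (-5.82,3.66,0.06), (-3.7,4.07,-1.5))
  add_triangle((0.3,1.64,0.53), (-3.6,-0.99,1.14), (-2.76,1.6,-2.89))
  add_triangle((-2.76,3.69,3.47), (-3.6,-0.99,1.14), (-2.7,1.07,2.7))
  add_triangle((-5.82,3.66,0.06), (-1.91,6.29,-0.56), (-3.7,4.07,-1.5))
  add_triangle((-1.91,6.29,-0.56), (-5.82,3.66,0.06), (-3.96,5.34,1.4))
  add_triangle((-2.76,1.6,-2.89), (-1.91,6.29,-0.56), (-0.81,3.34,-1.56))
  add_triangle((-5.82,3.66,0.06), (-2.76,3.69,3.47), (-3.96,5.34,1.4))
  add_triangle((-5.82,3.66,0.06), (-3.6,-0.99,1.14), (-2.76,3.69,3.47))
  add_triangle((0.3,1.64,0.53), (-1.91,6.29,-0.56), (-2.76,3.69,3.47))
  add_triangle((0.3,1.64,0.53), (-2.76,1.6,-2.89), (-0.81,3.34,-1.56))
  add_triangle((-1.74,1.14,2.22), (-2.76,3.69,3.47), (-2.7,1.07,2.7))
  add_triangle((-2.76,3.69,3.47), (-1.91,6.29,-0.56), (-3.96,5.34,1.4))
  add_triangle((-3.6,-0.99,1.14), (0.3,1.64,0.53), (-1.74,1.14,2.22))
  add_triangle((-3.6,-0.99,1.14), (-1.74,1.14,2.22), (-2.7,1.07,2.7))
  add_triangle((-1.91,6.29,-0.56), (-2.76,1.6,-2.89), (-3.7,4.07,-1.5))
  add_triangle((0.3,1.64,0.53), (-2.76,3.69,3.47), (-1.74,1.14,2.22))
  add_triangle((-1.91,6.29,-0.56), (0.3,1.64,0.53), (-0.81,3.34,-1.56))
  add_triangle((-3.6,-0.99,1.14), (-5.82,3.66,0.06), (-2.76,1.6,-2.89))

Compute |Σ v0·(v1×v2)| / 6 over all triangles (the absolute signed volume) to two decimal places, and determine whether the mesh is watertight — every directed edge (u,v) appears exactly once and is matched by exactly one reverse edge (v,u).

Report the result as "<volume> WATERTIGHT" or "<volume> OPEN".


65.75 WATERTIGHT

Per-triangle v0·(v1×v2)/6:
  t1: +5.1372
  t2: -4.4021
  t3: +2.1019
  t4: +6.6124
  t5: +8.3115
  t6: +3.5984
  t7: +6.9365
  t8: +12.9533
  t9: +4.3396
  t10: -0.8790
  t11: +0.4169
  t12: +6.0887
  t13: -0.9527
  t14: +0.0234
  t15: +4.3853
  t16: +0.5255
  t17: +1.2010
  t18: +9.3567
Σ = +65.7544 → |volume| = 65.75

Directed edges: 54 total, each appears once with its reverse present → watertight.


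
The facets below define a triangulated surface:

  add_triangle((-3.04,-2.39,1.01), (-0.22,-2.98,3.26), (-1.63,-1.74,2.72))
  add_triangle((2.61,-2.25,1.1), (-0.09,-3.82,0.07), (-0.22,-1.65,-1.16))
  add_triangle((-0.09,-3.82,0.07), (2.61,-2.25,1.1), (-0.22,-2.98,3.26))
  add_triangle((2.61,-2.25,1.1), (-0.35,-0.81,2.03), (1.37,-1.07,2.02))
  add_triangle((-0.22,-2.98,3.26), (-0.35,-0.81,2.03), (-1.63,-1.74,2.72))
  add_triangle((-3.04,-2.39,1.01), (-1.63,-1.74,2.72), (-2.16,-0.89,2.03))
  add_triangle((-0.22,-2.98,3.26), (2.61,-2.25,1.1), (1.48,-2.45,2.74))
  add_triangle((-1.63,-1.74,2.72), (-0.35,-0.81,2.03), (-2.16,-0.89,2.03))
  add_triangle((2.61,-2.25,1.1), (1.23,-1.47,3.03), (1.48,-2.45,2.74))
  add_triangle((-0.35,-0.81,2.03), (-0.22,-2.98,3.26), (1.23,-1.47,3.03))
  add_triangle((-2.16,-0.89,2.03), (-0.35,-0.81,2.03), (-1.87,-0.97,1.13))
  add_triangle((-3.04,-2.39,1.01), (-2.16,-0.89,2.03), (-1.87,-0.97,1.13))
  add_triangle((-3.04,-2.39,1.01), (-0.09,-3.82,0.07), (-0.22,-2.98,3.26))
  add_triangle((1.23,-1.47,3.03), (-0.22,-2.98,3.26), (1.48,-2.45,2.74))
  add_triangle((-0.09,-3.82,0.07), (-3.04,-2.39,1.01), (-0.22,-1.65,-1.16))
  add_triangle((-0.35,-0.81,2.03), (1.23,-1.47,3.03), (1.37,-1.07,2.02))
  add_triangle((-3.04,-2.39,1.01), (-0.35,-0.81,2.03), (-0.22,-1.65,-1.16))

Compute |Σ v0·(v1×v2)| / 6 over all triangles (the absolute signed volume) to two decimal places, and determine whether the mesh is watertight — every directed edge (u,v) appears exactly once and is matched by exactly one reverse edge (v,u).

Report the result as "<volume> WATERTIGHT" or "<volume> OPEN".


Per-triangle v0·(v1×v2)/6:
  t1: +2.3579
  t2: +1.8959
  t3: +5.5356
  t4: -0.8028
  t5: +0.7354
  t6: +1.1969
  t7: +1.2055
  t8: +0.3695
  t9: +0.9057
  t10: +0.9654
  t11: -0.2726
  t12: +0.1243
  t13: +5.9969
  t14: +1.1332
  t15: +2.3724
  t16: -0.0048
  t17: -1.7663
Σ = +21.9479 → |volume| = 21.95

Directed edges: 51 total; 9 unmatched, e.g. (-0.22,-1.65,-1.16)→(2.61,-2.25,1.1) → open.

21.95 OPEN


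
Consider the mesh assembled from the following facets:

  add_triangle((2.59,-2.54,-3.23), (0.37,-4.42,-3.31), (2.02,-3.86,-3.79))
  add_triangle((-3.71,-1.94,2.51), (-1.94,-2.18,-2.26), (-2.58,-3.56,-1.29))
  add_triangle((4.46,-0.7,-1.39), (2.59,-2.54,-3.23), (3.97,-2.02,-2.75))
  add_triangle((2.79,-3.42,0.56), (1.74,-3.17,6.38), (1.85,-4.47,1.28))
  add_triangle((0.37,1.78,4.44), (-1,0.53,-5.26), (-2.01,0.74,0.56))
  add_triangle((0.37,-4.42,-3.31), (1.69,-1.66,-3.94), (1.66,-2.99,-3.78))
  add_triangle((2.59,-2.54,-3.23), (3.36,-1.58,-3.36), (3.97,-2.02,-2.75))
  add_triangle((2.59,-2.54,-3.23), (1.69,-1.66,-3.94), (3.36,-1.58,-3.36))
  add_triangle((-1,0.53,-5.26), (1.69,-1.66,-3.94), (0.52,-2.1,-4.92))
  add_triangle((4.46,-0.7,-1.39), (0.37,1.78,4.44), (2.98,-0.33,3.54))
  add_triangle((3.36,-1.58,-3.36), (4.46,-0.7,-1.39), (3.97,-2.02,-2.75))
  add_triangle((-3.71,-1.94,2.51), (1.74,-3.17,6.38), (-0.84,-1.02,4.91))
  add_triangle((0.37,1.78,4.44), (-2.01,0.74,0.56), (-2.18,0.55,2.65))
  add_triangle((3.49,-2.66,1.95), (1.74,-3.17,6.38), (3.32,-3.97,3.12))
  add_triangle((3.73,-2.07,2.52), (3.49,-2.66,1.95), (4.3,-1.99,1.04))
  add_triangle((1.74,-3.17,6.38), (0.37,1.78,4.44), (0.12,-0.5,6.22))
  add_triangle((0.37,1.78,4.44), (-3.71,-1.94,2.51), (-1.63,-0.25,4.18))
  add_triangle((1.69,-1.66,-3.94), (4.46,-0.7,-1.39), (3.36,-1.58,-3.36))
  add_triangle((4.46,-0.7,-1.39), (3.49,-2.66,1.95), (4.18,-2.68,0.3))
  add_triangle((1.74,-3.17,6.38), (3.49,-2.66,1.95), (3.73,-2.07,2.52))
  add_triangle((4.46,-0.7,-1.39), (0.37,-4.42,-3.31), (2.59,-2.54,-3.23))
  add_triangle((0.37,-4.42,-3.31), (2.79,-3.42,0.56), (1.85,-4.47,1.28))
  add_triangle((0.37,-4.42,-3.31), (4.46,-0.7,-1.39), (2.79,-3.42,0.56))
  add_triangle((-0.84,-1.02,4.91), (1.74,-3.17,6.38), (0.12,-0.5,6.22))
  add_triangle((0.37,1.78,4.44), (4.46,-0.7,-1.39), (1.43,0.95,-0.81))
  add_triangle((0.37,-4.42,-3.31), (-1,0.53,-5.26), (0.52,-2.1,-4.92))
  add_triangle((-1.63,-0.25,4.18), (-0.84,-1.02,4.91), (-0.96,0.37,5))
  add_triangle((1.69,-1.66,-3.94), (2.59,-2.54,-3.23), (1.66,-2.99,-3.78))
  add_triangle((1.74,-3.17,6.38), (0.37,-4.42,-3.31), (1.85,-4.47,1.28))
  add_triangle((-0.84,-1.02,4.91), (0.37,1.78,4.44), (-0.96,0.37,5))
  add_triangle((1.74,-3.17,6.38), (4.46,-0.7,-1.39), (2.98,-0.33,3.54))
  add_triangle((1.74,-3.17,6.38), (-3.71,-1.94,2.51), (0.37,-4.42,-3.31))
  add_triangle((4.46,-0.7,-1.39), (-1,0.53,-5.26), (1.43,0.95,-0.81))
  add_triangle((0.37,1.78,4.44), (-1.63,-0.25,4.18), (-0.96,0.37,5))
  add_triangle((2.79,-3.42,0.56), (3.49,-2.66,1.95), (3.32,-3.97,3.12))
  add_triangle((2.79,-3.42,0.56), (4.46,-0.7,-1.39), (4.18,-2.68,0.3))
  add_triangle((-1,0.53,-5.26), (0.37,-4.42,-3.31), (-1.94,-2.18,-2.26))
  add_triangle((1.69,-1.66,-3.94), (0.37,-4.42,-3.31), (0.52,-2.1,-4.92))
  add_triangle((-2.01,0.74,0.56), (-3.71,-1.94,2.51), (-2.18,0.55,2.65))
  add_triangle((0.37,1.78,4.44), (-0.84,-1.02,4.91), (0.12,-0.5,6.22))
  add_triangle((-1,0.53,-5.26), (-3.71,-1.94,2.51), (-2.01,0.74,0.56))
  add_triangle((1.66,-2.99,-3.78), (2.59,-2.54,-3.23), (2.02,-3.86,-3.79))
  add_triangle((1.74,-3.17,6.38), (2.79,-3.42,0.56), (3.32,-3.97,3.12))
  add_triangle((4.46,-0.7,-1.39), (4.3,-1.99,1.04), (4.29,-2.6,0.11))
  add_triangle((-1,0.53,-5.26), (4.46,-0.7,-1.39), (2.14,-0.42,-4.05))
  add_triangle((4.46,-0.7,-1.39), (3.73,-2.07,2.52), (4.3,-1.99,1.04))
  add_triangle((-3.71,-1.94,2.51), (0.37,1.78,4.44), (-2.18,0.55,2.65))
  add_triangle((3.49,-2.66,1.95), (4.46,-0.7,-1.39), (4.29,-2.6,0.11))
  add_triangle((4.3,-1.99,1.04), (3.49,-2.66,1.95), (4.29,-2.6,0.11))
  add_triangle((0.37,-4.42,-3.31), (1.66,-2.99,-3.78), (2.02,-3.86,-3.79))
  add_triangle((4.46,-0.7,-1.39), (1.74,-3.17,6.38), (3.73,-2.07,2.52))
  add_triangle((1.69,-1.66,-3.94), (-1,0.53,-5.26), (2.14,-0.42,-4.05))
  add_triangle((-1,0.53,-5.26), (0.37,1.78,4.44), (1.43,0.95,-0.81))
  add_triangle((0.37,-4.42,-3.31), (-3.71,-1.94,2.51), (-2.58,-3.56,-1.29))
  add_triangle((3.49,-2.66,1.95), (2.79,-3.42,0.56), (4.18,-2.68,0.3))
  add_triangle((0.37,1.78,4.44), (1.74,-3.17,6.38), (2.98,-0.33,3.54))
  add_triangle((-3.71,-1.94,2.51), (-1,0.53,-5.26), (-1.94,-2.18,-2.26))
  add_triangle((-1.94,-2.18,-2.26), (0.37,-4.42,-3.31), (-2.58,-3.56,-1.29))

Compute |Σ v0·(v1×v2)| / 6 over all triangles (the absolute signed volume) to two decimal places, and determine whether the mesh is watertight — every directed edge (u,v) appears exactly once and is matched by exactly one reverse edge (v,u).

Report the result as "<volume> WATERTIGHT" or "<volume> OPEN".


Per-triangle v0·(v1×v2)/6:
  t1: -0.0848
  t2: +2.6962
  t3: -0.1167
  t4: +5.7376
  t5: +3.8017
  t6: +1.0401
  t7: +0.9581
  t8: +1.3557
  t9: +2.9258
  t10: +5.6393
  t11: +1.2179
  t12: +8.2391
  t13: +1.6957
  t14: +3.1715
  t15: +0.9390
  t16: +4.3651
  t17: +1.2718
  t18: +0.2729
  t19: +2.0536
  t20: +2.8988
  t21: +2.7892
  t22: +5.1416
  t23: +11.7167
  t24: +3.6229
  t25: +4.4746
  t26: +3.7909
  t27: +1.0017
  t28: +1.0754
  t29: +4.4902
  t30: +1.5335
  t31: +10.3315
  t32: +29.2769
  t33: +4.7630
  t34: +0.4310
  t35: +1.7882
  t36: +1.4021
  t37: +8.4032
  t38: +3.1409
  t39: +2.1372
  t40: +1.8863
  t41: +6.0538
  t42: +0.6396
  t43: +1.4628
  t44: +1.9942
  t45: +1.2865
  t46: +0.9733
  t47: +3.7484
  t48: -2.0785
  t49: +1.1817
  t50: +0.9922
  t51: -0.2908
  t52: +3.4769
  t53: +3.4539
  t54: +4.4765
  t55: +1.8255
  t56: +9.8164
  t57: +6.6044
  t58: +3.4817
Σ = +202.3741 → |volume| = 202.37

Directed edges: 174 total; 6 unmatched, e.g. (-0.84,-1.02,4.91)→(-3.71,-1.94,2.51) → open.

202.37 OPEN


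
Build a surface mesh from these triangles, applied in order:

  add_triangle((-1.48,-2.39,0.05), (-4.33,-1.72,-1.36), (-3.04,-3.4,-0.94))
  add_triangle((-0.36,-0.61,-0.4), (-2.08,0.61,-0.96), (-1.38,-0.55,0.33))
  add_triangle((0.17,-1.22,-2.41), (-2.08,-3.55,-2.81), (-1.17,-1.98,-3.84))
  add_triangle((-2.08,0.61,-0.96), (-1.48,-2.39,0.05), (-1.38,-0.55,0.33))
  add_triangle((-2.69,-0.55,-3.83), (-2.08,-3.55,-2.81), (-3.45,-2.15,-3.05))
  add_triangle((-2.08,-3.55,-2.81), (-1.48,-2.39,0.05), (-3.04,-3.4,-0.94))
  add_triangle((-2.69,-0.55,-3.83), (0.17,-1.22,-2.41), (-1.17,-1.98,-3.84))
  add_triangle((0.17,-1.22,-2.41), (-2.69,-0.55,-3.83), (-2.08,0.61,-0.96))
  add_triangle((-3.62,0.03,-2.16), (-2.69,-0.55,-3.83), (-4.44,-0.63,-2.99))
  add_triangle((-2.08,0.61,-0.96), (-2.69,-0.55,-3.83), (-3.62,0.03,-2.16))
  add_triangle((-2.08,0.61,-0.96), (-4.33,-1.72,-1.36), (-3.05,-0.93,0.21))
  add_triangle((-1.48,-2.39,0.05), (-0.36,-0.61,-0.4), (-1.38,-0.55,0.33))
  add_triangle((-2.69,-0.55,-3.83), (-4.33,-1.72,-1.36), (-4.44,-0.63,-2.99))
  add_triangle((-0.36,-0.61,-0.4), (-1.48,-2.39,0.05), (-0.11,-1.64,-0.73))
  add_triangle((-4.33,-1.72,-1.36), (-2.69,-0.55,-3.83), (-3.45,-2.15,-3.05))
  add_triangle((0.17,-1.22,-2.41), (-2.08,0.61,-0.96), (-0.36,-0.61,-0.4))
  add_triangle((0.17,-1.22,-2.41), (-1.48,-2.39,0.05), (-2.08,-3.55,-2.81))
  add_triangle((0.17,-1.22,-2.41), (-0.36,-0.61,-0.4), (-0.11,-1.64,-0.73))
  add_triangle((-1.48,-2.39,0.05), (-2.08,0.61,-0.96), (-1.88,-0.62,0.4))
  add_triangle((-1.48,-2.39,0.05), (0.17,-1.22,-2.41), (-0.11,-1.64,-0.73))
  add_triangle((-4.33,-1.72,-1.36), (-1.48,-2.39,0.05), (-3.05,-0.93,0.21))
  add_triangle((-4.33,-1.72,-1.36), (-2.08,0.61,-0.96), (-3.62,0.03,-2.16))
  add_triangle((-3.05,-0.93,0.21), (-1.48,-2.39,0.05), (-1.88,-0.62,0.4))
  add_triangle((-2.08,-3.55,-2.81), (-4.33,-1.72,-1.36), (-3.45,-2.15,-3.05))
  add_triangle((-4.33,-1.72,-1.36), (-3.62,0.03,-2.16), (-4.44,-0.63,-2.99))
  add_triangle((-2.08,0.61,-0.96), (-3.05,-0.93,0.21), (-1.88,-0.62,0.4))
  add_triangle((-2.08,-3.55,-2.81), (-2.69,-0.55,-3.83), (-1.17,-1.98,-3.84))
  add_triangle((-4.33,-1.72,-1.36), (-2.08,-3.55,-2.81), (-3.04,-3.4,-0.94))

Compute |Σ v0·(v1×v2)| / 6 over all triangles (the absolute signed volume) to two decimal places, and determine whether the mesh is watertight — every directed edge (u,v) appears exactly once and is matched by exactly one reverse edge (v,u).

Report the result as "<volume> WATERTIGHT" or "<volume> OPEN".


Per-triangle v0·(v1×v2)/6:
  t1: +0.7953
  t2: -0.3173
  t3: +1.1983
  t4: +0.7040
  t5: +2.5105
  t6: +1.1214
  t7: +0.8467
  t8: +0.1050
  t9: +0.7774
  t10: +0.6986
  t11: +1.2729
  t12: -0.1686
  t13: +1.8452
  t14: -0.1435
  t15: +2.4152
  t16: -0.5224
  t17: +0.9485
  t18: -0.1717
  t19: -0.9434
  t20: +0.5968
  t21: +1.6236
  t22: +0.7354
  t23: +0.2679
  t24: +2.6519
  t25: +0.8532
  t26: +0.1449
  t27: +3.1641
  t28: +3.4415
Σ = +26.4514 → |volume| = 26.45

Directed edges: 84 total, each appears once with its reverse present → watertight.

26.45 WATERTIGHT


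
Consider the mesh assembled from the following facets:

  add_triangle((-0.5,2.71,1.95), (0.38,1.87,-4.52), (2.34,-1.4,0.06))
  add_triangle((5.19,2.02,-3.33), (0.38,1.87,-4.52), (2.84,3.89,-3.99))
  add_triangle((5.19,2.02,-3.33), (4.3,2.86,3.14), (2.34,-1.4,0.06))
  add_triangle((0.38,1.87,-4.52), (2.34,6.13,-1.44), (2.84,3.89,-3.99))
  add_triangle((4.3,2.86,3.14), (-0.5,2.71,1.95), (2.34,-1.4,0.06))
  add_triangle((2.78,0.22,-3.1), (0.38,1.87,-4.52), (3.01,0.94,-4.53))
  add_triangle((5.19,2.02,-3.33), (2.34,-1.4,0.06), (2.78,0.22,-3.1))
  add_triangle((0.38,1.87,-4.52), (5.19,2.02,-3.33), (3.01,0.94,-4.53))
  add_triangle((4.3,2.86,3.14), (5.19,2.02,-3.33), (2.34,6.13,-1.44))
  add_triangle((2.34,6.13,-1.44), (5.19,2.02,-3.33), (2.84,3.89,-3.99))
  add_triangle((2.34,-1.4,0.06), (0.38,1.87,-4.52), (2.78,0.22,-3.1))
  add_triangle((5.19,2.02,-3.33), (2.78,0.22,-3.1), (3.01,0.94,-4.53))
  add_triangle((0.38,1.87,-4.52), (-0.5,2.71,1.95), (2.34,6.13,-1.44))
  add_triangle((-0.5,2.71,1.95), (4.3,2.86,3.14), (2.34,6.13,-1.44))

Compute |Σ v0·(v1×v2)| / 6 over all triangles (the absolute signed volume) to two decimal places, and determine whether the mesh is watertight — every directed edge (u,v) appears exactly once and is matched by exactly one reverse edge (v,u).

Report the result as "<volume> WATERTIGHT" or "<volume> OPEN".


Per-triangle v0·(v1×v2)/6:
  t1: -5.8645
  t2: +7.0709
  t3: +13.3932
  t4: +6.6987
  t5: +1.3100
  t6: +0.3315
  t7: +3.7952
  t8: +4.7275
  t9: +26.5687
  t10: +9.9347
  t11: +0.7329
  t12: +1.6741
  t13: +7.2797
  t14: +14.4542
Σ = +92.1070 → |volume| = 92.11

Directed edges: 42 total, each appears once with its reverse present → watertight.

92.11 WATERTIGHT


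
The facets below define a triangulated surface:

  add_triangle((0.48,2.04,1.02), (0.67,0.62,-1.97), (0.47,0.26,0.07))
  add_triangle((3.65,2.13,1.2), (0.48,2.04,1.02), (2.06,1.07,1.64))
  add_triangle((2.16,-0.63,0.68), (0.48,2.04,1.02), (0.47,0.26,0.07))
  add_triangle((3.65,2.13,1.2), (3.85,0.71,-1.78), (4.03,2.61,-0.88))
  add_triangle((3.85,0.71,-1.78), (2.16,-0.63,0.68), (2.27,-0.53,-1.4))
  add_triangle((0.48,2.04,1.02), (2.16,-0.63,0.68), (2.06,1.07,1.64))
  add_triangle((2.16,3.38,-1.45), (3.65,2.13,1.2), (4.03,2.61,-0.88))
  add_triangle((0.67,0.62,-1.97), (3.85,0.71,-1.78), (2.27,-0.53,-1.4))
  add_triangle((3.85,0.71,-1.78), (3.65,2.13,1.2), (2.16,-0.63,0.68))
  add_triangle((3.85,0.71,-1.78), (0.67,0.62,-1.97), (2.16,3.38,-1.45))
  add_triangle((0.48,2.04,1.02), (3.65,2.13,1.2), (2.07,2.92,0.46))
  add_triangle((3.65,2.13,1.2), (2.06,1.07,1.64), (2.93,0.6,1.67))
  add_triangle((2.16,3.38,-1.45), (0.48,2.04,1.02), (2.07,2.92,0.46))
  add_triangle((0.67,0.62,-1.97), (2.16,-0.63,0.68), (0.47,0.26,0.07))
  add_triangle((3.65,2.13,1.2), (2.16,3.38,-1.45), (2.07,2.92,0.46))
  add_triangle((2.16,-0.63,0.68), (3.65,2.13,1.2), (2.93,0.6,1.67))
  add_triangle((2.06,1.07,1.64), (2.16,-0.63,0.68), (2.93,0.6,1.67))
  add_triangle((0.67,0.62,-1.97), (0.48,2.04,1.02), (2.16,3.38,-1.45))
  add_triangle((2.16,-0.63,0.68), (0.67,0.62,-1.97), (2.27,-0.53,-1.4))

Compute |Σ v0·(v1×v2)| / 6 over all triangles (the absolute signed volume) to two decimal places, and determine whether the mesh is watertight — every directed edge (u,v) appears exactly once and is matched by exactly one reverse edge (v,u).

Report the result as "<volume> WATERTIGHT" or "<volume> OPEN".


19.58 OPEN

Per-triangle v0·(v1×v2)/6:
  t1: -0.3062
  t2: +1.1000
  t3: -0.1854
  t4: +2.5397
  t5: +1.2531
  t6: -0.2555
  t7: +2.5036
  t8: +1.1222
  t9: +3.4746
  t10: +3.0326
  t11: +1.1341
  t12: +0.5932
  t13: +1.0124
  t14: -0.2889
  t15: +1.9654
  t16: +0.8331
  t17: +0.0695
  t18: +0.4984
  t19: -0.5170
Σ = +19.5789 → |volume| = 19.58

Directed edges: 57 total; 3 unmatched, e.g. (3.85,0.71,-1.78)→(4.03,2.61,-0.88) → open.


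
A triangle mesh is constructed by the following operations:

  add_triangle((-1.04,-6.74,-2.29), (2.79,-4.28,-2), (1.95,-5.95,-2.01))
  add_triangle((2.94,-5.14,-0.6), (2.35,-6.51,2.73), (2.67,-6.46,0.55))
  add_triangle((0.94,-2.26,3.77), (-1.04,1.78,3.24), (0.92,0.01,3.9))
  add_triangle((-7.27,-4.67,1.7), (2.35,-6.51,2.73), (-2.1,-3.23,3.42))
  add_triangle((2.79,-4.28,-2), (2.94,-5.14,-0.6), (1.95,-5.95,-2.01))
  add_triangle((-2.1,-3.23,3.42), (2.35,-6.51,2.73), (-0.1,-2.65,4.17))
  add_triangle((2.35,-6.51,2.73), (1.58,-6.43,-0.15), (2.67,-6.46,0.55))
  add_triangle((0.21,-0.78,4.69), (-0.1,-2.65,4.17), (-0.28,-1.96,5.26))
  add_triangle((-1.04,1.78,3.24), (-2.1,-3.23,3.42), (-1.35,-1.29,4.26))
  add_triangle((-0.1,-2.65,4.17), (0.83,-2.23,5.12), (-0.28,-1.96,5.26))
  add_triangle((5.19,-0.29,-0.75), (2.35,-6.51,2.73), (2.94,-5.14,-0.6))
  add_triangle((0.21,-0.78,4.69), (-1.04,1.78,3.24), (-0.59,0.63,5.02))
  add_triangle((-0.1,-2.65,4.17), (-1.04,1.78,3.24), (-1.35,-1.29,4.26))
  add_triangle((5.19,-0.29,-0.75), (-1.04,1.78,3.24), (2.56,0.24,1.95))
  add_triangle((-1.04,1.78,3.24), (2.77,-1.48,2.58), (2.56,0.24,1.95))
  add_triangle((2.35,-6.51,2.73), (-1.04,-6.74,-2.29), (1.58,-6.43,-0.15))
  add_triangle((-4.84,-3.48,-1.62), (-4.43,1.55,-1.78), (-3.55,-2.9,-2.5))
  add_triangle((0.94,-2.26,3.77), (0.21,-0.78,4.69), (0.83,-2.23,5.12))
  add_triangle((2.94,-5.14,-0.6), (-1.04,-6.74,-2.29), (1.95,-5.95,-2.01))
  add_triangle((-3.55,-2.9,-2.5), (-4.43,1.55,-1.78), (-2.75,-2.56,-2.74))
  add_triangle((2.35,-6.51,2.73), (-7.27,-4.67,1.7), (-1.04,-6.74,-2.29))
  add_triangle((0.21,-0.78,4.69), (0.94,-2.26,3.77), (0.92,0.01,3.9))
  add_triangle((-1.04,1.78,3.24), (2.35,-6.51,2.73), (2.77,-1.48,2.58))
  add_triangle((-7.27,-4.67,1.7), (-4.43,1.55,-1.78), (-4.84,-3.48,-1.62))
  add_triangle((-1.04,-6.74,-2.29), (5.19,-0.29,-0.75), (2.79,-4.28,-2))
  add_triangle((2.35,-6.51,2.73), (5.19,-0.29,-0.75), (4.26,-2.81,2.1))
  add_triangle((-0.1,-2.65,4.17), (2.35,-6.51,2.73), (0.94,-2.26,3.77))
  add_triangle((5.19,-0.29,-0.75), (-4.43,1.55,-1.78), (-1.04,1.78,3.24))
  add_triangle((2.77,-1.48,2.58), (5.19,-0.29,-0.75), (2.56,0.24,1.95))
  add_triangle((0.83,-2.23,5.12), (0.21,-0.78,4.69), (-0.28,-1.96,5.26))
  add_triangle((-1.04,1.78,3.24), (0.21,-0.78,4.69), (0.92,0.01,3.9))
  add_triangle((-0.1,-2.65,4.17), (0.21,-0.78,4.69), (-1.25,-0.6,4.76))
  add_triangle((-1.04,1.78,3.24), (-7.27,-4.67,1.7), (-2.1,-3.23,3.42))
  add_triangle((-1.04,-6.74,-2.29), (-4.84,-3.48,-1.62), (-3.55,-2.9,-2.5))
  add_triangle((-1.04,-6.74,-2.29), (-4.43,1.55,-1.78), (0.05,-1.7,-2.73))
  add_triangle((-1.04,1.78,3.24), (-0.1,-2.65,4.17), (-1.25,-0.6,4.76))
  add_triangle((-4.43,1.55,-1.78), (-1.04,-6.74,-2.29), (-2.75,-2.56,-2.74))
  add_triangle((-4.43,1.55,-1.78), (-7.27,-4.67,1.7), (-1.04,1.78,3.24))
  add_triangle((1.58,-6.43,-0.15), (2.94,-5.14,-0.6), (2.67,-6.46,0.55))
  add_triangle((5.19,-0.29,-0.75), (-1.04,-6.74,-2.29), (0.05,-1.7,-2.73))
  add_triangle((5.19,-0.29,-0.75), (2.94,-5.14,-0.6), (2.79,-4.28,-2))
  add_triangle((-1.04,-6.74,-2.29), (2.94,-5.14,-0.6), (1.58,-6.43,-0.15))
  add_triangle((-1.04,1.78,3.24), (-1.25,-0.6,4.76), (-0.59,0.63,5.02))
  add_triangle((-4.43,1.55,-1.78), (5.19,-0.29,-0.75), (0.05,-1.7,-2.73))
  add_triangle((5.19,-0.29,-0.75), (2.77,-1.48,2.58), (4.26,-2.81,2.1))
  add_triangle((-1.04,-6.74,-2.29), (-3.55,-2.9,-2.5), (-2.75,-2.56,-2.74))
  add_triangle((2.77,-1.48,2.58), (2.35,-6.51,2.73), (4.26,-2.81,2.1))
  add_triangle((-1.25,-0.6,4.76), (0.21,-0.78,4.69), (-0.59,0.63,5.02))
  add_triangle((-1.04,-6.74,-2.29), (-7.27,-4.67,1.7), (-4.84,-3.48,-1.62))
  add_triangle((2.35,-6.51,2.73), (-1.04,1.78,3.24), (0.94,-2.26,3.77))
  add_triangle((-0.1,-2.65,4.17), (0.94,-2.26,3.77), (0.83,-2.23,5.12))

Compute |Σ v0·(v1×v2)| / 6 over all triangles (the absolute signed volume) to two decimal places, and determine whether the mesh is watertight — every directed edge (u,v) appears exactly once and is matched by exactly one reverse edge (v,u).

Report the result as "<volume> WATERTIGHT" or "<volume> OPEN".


298.14 OPEN

Per-triangle v0·(v1×v2)/6:
  t1: +1.8034
  t2: +1.5299
  t3: -2.6035
  t4: +20.9860
  t5: +2.2533
  t6: +8.4709
  t7: +2.7801
  t8: -0.5452
  t9: +2.0128
  t10: +1.0251
  t11: +14.1779
  t12: +0.1199
  t13: +2.3815
  t14: +2.4317
  t15: +3.3695
  t16: +6.6119
  t17: +5.0940
  t18: +0.0641
  t19: +3.6449
  t20: +2.2084
  t21: +48.7431
  t22: +1.3485
  t23: +10.5152
  t24: +15.9219
  t25: -0.6845
  t26: +8.1545
  t27: +3.6476
  t28: +7.0857
  t29: +3.6469
  t30: +1.0651
  t31: +1.9611
  t32: +2.2805
  t33: +15.5182
  t34: +5.7964
  t35: +12.0987
  t36: -1.4088
  t37: -3.7073
  t38: +24.3139
  t39: +1.8163
  t40: +12.4284
  t41: +6.2479
  t42: +5.2201
  t43: +1.4539
  t44: +6.6206
  t45: +3.5175
  t46: +2.5110
  t47: +4.6643
  t48: +1.5533
  t49: +19.1067
  t50: -1.7542
  t51: +0.6432
Σ = +298.1420 → |volume| = 298.14

Directed edges: 153 total; 3 unmatched, e.g. (-0.1,-2.65,4.17)→(-2.1,-3.23,3.42) → open.


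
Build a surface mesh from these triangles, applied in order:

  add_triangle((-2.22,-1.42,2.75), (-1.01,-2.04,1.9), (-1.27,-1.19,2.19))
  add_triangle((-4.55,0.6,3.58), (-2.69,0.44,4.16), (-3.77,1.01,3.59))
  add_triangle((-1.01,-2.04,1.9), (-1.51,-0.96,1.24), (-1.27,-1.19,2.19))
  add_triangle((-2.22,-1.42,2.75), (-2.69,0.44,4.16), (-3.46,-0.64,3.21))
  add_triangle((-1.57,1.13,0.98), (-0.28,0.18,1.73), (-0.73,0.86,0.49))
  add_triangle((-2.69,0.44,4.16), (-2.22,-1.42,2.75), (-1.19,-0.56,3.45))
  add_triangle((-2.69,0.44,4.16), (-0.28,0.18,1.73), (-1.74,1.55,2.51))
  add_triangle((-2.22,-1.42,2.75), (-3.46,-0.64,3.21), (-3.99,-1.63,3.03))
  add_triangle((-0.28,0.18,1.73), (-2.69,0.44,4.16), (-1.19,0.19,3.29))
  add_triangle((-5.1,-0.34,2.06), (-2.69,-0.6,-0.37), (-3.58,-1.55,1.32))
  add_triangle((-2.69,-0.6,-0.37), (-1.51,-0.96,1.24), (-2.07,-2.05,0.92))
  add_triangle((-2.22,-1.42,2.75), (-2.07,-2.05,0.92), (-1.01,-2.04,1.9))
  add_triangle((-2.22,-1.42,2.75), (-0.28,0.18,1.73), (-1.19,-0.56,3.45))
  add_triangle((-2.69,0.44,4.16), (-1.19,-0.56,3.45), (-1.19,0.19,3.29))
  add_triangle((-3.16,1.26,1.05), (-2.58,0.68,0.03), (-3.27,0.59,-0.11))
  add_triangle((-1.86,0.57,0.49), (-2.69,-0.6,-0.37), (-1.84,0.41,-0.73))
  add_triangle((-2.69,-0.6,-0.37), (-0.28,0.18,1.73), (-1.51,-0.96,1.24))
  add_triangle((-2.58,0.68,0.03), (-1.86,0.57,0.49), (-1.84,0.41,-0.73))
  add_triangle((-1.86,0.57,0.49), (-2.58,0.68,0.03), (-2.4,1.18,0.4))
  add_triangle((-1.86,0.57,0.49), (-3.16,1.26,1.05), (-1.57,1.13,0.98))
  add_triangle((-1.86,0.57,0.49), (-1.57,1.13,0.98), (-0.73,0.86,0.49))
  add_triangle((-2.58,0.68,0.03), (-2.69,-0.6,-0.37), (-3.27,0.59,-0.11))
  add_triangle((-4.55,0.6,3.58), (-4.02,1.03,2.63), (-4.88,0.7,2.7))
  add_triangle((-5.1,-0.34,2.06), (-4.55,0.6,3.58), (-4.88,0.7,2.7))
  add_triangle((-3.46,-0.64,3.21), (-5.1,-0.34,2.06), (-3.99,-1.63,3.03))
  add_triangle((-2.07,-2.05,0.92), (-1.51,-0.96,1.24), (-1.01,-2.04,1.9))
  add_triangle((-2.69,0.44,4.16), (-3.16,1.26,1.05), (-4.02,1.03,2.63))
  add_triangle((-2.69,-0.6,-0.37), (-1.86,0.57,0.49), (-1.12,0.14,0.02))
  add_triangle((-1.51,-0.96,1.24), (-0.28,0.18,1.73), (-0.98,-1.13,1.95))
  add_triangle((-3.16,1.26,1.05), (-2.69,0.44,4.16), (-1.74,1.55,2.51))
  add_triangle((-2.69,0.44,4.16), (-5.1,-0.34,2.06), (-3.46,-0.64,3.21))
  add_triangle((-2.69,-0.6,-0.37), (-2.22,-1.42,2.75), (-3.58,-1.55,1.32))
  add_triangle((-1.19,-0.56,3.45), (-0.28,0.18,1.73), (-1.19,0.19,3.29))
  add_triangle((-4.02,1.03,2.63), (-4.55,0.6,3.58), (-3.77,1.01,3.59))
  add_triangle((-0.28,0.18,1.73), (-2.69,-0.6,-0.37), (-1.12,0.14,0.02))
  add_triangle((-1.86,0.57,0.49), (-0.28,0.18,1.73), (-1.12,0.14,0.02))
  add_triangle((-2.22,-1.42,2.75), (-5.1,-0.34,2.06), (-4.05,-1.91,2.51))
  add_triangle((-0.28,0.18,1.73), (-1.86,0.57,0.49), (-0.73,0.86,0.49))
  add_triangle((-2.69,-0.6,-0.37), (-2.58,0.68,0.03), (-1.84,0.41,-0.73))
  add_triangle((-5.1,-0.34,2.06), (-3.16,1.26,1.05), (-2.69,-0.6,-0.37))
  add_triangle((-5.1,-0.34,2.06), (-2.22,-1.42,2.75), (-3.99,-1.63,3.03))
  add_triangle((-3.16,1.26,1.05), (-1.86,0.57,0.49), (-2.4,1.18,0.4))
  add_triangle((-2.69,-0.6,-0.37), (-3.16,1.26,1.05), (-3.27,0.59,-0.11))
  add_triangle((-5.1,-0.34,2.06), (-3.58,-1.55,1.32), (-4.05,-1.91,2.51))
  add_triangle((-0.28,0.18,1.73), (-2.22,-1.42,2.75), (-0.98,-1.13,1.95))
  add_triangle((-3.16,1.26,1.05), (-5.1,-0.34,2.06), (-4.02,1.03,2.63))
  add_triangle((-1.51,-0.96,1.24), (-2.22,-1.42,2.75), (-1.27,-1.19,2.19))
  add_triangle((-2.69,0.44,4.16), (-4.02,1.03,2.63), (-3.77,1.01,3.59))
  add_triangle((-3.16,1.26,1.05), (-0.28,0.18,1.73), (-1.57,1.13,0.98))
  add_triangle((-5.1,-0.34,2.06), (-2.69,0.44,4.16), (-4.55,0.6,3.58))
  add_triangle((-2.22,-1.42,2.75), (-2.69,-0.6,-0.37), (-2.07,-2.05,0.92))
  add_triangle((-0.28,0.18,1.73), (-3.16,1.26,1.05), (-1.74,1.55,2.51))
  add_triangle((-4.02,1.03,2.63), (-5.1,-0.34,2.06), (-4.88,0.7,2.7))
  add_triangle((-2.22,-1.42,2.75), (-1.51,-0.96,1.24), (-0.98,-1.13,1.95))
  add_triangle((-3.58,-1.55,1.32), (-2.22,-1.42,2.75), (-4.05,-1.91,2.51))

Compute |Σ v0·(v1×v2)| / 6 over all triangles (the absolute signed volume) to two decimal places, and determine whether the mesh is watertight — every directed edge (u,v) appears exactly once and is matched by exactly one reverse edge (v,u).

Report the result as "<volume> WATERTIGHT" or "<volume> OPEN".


22.48 OPEN

Per-triangle v0·(v1×v2)/6:
  t1: +0.2275
  t2: +0.7544
  t3: -0.3005
  t4: +1.3420
  t5: +0.1364
  t6: +1.5180
  t7: +0.7467
  t8: +0.7461
  t9: +0.0899
  t10: +1.5785
  t11: -0.6943
  t12: +1.0223
  t13: -0.1596
  t14: +0.4871
  t15: +0.0913
  t16: -0.4849
  t17: -0.6515
  t18: +0.0107
  t19: -0.0975
  t20: -0.0074
  t21: +0.0518
  t22: -0.0364
  t23: +0.4092
  t24: +0.9587
  t25: +1.6078
  t26: -0.4721
  t27: +0.5543
  t28: +0.0535
  t29: -0.2946
  t30: +2.1164
  t31: +2.0235
  t32: -0.2779
  t33: +0.1465
  t34: +0.4437
  t35: -0.2902
  t36: -0.0963
  t37: +1.6384
  t38: -0.3180
  t39: +0.4100
  t40: +1.9017
  t41: -0.6152
  t42: -0.0510
  t43: +0.5789
  t44: +1.1500
  t45: +0.3553
  t46: +1.5076
  t47: -0.0868
  t48: -0.2585
  t49: +0.4180
  t50: +1.4428
  t51: +1.6761
  t52: -0.6686
  t53: -0.0728
  t54: +0.1158
  t55: +0.0980
Σ = +22.4750 → |volume| = 22.48

Directed edges: 165 total; 3 unmatched, e.g. (-3.16,1.26,1.05)→(-2.58,0.68,0.03) → open.


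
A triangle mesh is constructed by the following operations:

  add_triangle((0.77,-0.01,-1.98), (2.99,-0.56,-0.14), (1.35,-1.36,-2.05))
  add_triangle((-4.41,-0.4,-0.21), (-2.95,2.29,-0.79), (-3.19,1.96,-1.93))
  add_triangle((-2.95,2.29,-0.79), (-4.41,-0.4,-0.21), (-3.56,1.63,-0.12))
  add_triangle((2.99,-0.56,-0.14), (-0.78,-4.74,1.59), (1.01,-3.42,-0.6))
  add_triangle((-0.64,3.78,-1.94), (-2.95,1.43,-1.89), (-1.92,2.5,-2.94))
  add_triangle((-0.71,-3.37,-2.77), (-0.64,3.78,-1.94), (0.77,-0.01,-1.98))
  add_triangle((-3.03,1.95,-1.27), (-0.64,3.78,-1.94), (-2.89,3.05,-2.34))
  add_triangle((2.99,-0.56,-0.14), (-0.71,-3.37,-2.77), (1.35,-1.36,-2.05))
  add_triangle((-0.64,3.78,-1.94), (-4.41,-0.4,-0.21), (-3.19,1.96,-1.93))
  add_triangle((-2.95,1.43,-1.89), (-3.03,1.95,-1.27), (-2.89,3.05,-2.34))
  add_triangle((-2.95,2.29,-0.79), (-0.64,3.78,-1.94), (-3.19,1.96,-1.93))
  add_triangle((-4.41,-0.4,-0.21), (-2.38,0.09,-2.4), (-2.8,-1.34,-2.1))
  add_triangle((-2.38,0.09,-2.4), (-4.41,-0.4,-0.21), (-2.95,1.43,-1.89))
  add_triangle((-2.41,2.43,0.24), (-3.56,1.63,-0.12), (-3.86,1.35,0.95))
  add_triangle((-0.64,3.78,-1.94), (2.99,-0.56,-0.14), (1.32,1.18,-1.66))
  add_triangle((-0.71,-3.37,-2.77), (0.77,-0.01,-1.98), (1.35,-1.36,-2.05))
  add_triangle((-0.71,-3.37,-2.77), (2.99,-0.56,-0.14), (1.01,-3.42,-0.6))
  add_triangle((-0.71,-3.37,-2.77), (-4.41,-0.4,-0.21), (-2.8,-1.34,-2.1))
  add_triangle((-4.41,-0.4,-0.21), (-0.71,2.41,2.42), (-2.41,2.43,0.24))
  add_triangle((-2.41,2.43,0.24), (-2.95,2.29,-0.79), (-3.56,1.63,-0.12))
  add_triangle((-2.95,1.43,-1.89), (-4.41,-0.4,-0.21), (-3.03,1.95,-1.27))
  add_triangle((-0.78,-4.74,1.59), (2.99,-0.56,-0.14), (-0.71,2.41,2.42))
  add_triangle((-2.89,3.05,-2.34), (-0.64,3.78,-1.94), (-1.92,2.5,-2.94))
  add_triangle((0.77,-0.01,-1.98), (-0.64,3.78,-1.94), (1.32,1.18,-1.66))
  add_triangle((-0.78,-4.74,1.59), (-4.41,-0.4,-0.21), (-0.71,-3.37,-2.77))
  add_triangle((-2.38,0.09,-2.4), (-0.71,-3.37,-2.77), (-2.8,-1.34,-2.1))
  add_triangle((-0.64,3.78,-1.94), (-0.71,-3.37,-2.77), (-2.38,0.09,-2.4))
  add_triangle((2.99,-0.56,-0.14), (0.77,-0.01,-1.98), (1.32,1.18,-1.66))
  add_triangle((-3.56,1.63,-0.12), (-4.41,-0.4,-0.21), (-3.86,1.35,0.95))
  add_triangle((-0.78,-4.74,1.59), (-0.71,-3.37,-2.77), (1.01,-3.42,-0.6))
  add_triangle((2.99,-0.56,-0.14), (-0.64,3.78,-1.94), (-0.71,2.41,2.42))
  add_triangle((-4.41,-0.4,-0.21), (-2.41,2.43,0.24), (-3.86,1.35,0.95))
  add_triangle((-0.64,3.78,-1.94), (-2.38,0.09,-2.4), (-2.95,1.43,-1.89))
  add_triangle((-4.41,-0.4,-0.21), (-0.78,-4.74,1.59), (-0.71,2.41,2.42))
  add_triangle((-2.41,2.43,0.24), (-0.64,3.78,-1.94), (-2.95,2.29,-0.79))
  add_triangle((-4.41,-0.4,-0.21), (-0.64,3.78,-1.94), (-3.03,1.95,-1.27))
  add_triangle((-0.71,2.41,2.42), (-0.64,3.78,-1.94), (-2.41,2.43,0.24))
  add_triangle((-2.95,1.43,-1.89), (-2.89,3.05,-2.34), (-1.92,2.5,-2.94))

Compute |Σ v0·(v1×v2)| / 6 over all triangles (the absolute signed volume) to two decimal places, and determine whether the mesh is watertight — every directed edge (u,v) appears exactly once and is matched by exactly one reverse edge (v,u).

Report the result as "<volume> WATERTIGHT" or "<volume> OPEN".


99.96 WATERTIGHT

Per-triangle v0·(v1×v2)/6:
  t1: +1.2054
  t2: +2.2687
  t3: +1.0254
  t4: +3.8469
  t5: -1.7366
  t6: +3.7795
  t7: +0.9151
  t8: +1.9216
  t9: -1.8590
  t10: +0.6598
  t11: +2.1854
  t12: +2.2674
  t13: +2.4598
  t14: +0.9297
  t15: +1.5139
  t16: +1.4082
  t17: +3.5485
  t18: +2.5941
  t19: +4.1317
  t20: +0.7226
  t21: +1.4563
  t22: +7.5743
  t23: +1.7473
  t24: +1.3903
  t25: +13.3437
  t26: +2.1530
  t27: +4.8045
  t28: +1.2757
  t29: +1.5656
  t30: +5.0609
  t31: +6.5887
  t32: -1.7639
  t33: +2.2932
  t34: +11.3805
  t35: +1.9155
  t36: +0.0531
  t37: +4.3215
  t38: +1.0095
Σ = +99.9576 → |volume| = 99.96

Directed edges: 114 total, each appears once with its reverse present → watertight.


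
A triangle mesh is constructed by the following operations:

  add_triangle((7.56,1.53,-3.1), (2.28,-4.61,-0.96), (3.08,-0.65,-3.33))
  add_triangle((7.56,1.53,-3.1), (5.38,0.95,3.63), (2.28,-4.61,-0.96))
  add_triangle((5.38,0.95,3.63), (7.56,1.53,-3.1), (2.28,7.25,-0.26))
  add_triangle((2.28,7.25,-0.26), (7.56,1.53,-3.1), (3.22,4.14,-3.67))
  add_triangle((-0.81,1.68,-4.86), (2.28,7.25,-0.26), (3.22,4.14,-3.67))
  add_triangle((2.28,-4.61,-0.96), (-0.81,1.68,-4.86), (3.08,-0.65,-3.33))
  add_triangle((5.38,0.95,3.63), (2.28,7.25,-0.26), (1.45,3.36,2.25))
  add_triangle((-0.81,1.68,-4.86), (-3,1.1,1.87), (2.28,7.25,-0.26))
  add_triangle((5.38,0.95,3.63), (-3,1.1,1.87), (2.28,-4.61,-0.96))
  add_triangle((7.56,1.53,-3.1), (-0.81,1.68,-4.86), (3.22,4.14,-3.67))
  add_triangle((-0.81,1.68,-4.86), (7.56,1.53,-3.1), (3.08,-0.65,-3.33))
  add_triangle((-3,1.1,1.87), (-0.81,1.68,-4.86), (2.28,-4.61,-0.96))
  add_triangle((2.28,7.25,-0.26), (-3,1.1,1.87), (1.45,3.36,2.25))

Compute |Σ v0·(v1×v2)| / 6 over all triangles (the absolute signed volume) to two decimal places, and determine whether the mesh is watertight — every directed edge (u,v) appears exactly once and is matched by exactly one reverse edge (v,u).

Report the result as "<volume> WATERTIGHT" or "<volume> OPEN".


Per-triangle v0·(v1×v2)/6:
  t1: +13.1681
  t2: +37.2970
  t3: +50.0376
  t4: +23.0643
  t5: +16.8189
  t6: +10.9908
  t7: +12.8130
  t8: +22.4933
  t9: +13.8519
  t10: +17.3620
  t11: +13.1327
  t12: +9.8046
  t13: +10.4914
Σ = +251.3256 → |volume| = 251.33

Directed edges: 39 total; 3 unmatched, e.g. (1.45,3.36,2.25)→(5.38,0.95,3.63) → open.

251.33 OPEN


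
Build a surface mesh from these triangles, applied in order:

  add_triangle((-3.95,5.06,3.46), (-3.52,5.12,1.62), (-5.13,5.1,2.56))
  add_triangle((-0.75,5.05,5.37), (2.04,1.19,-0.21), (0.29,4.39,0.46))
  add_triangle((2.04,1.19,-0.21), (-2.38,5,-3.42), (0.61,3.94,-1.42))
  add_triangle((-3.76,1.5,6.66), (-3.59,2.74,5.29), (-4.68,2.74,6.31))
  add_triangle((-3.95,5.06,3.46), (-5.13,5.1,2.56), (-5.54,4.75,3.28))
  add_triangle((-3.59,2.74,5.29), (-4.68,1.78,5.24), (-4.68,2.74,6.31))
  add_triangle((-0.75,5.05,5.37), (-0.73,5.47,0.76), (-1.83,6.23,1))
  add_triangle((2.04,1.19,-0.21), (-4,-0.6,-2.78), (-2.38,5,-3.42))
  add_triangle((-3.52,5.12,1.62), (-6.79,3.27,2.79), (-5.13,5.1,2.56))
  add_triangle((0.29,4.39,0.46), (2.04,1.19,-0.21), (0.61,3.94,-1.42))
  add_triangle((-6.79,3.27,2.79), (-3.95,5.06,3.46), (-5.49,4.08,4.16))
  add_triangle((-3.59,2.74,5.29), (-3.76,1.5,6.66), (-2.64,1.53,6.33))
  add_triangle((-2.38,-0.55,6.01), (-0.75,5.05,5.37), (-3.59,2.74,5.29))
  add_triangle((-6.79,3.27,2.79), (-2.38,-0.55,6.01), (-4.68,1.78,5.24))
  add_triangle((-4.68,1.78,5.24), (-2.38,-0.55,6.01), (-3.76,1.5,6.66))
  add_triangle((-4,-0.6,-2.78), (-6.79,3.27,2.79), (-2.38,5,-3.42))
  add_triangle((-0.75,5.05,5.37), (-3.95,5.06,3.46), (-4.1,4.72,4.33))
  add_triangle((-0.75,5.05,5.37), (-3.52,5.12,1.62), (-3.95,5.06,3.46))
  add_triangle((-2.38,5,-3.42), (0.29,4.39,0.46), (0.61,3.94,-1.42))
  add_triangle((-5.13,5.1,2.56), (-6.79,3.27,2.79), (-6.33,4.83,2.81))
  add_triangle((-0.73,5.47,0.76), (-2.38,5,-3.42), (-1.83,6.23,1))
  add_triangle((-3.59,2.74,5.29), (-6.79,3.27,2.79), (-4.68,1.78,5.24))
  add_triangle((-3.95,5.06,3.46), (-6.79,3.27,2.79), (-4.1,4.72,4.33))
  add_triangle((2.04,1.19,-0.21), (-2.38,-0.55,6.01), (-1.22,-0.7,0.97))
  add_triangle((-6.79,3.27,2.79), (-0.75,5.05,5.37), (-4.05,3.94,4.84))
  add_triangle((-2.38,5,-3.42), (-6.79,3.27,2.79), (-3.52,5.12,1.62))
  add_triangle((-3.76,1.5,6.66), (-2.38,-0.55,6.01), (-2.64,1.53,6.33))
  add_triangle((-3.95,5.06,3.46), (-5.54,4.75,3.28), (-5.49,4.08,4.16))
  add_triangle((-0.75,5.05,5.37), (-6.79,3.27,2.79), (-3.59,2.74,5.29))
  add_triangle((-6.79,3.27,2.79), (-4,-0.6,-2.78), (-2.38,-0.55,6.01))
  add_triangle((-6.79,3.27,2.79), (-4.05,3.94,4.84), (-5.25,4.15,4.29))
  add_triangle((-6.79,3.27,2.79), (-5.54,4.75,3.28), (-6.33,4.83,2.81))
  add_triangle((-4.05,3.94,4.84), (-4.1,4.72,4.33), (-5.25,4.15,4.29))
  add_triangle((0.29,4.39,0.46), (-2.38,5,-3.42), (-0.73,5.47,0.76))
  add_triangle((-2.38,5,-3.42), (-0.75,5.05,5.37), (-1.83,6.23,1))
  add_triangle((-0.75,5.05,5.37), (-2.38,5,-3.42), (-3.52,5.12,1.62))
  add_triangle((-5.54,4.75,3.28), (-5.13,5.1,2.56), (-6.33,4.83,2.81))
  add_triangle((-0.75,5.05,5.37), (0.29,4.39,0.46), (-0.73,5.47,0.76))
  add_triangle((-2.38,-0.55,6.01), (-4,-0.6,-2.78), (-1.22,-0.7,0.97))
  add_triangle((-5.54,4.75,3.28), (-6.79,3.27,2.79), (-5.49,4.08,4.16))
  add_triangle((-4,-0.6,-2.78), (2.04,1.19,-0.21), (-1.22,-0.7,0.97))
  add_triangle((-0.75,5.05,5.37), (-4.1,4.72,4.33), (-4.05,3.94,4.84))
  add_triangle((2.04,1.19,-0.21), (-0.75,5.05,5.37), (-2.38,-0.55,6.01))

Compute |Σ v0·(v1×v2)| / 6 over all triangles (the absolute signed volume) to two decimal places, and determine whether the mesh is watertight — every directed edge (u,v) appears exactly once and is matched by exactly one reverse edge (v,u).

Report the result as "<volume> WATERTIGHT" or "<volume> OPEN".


Per-triangle v0·(v1×v2)/6:
  t1: +2.1953
  t2: +6.6817
  t3: +1.5183
  t4: +1.0376
  t5: +1.4637
  t6: +0.1959
  t7: +4.2406
  t8: +4.7727
  t9: +1.2355
  t10: +2.5446
  t11: -3.8192
  t12: +1.6748
  t13: +12.7445
  t14: +3.6687
  t15: +2.9634
  t16: +31.8660
  t17: +3.6395
  t18: +5.8347
  t19: +4.6438
  t20: -0.2895
  t21: +3.9557
  t22: +5.8410
  t23: +3.7456
  t24: +0.2178
  t25: -5.4549
  t26: +17.8025
  t27: +2.0902
  t28: +2.0547
  t29: +14.4505
  t30: +22.8778
  t31: +1.0262
  t32: +1.5309
  t33: +1.3477
  t34: +3.5197
  t35: +1.0988
  t36: +15.0220
  t37: +0.8706
  t38: +3.7173
  t39: +2.4077
  t40: +2.8554
  t41: -0.5103
  t42: +3.8701
  t43: +9.2474
Σ = +202.3974 → |volume| = 202.40

Directed edges: 129 total; 9 unmatched, e.g. (-4.68,2.74,6.31)→(-3.76,1.5,6.66) → open.

202.40 OPEN


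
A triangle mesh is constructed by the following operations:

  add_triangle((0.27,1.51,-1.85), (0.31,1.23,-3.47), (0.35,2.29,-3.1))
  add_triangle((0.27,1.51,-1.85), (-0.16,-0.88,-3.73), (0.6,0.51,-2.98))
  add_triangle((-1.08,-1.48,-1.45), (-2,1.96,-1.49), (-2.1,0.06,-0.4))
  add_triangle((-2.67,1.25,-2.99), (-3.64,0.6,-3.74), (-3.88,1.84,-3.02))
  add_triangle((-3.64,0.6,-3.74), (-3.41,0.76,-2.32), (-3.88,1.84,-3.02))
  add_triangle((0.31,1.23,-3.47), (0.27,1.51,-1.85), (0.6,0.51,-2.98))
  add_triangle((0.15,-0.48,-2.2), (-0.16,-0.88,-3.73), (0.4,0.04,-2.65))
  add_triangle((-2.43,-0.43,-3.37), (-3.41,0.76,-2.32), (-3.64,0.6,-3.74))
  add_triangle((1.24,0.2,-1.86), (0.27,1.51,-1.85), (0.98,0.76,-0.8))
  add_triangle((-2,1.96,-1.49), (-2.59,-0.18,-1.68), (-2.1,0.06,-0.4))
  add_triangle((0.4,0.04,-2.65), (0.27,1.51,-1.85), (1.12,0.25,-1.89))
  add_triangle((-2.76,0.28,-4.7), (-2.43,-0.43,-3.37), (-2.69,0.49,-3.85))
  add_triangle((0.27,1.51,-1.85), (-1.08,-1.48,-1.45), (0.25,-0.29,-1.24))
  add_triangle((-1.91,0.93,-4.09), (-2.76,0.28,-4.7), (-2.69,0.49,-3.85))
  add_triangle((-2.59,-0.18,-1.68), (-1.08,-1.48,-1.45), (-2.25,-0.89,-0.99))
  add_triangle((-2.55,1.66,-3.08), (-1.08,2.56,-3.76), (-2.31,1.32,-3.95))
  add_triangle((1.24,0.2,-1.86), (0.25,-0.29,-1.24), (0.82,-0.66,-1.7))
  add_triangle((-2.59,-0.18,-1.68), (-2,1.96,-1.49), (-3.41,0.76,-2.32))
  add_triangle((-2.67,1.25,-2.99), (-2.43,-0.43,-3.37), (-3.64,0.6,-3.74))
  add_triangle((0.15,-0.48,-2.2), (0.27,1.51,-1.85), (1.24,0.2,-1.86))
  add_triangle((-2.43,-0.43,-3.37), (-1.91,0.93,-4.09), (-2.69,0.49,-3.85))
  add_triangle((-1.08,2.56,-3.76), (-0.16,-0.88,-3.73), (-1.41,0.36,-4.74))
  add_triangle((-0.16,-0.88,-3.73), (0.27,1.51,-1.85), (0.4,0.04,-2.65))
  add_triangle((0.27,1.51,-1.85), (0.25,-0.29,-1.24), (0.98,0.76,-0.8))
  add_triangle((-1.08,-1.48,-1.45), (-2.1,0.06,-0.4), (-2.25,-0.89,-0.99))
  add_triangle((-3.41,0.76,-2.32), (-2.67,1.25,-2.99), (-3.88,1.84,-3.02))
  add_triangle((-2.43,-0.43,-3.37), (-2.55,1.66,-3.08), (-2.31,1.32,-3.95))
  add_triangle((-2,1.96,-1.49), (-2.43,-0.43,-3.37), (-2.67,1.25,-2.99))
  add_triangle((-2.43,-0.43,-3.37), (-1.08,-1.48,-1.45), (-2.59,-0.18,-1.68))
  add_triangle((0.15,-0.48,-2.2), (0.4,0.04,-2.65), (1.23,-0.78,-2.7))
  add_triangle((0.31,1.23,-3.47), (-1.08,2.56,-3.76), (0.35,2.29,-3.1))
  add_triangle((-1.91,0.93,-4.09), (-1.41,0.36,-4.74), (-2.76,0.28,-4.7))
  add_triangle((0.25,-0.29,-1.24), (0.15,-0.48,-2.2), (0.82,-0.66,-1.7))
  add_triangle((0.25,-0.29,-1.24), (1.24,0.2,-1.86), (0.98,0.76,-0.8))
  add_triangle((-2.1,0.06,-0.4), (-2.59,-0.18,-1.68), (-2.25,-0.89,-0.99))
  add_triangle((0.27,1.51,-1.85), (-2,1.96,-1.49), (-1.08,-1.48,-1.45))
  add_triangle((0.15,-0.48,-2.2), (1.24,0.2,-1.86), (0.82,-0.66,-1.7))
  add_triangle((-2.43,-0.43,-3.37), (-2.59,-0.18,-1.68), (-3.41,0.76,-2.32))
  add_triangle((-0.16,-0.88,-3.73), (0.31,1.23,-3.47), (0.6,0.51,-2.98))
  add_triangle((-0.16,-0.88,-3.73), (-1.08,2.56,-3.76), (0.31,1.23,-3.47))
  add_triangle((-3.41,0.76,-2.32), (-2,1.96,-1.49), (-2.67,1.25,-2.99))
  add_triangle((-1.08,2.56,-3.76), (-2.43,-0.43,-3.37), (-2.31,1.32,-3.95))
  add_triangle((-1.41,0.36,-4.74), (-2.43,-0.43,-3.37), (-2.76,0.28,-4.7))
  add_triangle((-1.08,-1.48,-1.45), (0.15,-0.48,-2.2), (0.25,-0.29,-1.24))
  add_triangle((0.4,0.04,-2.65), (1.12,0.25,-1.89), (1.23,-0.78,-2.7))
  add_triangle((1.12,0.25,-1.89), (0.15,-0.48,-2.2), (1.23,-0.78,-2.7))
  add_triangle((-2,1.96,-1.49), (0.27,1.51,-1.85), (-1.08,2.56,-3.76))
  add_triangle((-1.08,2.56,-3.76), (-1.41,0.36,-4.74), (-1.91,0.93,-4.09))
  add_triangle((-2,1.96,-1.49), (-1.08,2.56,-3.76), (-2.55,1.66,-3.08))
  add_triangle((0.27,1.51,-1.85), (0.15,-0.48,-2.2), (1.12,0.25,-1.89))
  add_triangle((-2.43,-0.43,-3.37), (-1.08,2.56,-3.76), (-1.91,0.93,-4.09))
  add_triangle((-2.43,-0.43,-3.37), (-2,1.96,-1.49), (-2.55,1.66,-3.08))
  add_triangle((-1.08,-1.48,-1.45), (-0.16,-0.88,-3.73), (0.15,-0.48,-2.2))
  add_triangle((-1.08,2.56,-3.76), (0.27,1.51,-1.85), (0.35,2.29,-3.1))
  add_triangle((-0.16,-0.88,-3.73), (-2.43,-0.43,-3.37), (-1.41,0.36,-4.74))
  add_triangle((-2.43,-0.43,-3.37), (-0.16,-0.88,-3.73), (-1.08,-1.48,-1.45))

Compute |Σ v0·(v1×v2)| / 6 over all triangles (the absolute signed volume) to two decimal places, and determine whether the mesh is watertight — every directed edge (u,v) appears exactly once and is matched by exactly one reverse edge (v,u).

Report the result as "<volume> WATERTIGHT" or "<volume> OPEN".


21.60 WATERTIGHT

Per-triangle v0·(v1×v2)/6:
  t1: +0.0361
  t2: -0.6173
  t3: -1.4152
  t4: +0.6545
  t5: +0.7460
  t6: +0.1980
  t7: +0.0886
  t8: +0.4916
  t9: +0.3828
  t10: +0.8889
  t11: +0.5473
  t12: +0.3041
  t13: -0.5753
  t14: +0.3311
  t15: +0.5221
  t16: +1.1072
  t17: -0.1095
  t18: +0.0150
  t19: +0.5533
  t20: +0.7491
  t21: -0.5025
  t22: +1.7415
  t23: +0.4771
  t24: -0.3489
  t25: -0.1187
  t26: -0.5089
  t27: +0.9578
  t28: -0.2275
  t29: +1.0034
  t30: +0.2524
  t31: +1.0272
  t32: +0.7085
  t33: -0.0125
  t34: -0.0619
  t35: +0.3464
  t36: -2.1173
  t37: +0.2744
  t38: +0.7842
  t39: +0.5809
  t40: +2.1533
  t41: +0.9618
  t42: +0.7522
  t43: +0.6512
  t44: +0.0790
  t45: +0.3830
  t46: -0.3234
  t47: +0.7215
  t48: +1.2646
  t49: +1.4173
  t50: -0.6605
  t51: +0.4440
  t52: +0.6699
  t53: +0.1482
  t54: +0.1046
  t55: +1.8265
  t56: +1.8477
Σ = +21.5953 → |volume| = 21.60

Directed edges: 168 total, each appears once with its reverse present → watertight.
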